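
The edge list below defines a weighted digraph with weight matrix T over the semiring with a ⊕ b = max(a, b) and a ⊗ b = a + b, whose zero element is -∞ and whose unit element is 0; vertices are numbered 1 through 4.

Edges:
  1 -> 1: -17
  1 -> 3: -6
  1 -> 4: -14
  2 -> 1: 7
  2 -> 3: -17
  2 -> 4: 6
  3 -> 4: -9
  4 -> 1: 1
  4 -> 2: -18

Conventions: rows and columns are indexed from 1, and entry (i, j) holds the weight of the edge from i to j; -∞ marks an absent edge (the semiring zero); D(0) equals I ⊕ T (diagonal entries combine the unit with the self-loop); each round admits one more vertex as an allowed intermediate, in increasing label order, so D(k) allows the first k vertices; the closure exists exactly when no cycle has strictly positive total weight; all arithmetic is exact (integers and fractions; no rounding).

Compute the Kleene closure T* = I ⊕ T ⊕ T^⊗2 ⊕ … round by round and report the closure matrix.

D(0):
  [0, -∞, -6, -14]
  [7, 0, -17, 6]
  [-∞, -∞, 0, -9]
  [1, -18, -∞, 0]
D(1):
  [0, -∞, -6, -14]
  [7, 0, 1, 6]
  [-∞, -∞, 0, -9]
  [1, -18, -5, 0]
D(2):
  [0, -∞, -6, -14]
  [7, 0, 1, 6]
  [-∞, -∞, 0, -9]
  [1, -18, -5, 0]
D(3):
  [0, -∞, -6, -14]
  [7, 0, 1, 6]
  [-∞, -∞, 0, -9]
  [1, -18, -5, 0]
D(4):
  [0, -32, -6, -14]
  [7, 0, 1, 6]
  [-8, -27, 0, -9]
  [1, -18, -5, 0]
Answer: T* = [[0, -32, -6, -14], [7, 0, 1, 6], [-8, -27, 0, -9], [1, -18, -5, 0]]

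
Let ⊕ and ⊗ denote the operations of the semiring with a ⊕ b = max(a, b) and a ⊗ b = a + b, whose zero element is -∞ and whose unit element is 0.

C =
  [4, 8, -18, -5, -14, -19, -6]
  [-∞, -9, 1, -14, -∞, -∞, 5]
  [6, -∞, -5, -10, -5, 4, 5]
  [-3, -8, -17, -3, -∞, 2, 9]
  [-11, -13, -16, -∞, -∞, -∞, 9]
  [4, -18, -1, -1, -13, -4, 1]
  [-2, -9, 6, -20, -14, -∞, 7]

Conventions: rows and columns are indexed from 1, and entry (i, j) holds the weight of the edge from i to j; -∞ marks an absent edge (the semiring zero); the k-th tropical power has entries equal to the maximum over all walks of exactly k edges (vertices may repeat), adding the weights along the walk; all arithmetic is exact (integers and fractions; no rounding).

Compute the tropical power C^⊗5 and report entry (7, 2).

C^⊗2:
  [8, 12, 9, -1, -10, -3, 13]
  [7, -4, 11, -9, -4, 5, 12]
  [10, 14, 11, 3, -8, 0, 12]
  [7, 5, 15, 1, -5, -1, 16]
  [7, 0, 15, -11, -5, -12, 16]
  [8, 12, 7, -1, -6, 3, 8]
  [12, 6, 13, -4, 1, 10, 14]
C^⊗3:
  [15, 16, 19, 3, 4, 13, 20]
  [17, 15, 18, 4, 6, 15, 19]
  [17, 18, 18, 5, 6, 15, 19]
  [21, 15, 22, 5, 10, 19, 23]
  [21, 15, 22, 5, 10, 19, 23]
  [13, 16, 14, 3, 2, 11, 17]
  [19, 20, 20, 9, 8, 17, 21]
C^⊗4:
  [25, 23, 26, 12, 14, 23, 27]
  [24, 25, 25, 14, 13, 22, 26]
  [24, 25, 25, 14, 13, 22, 26]
  [28, 29, 29, 18, 17, 26, 30]
  [28, 29, 29, 18, 17, 26, 30]
  [20, 21, 23, 10, 9, 18, 24]
  [26, 27, 27, 16, 15, 24, 28]
C^⊗5:
  [32, 33, 33, 22, 21, 30, 34]
  [31, 32, 32, 21, 20, 29, 33]
  [31, 32, 32, 21, 20, 29, 33]
  [35, 36, 36, 25, 24, 33, 37]
  [35, 36, 36, 25, 24, 33, 37]
  [29, 28, 30, 17, 18, 27, 31]
  [33, 34, 34, 23, 22, 31, 35]
Key observation: the optimum is the walk 7->7->7->3->1->2, with weight 7 + 7 + 6 + 6 + 8 = 34.
Optimal value attained by: walk 7->7->7->3->1->2.
Answer: (C^⊗5)[7][2] = 34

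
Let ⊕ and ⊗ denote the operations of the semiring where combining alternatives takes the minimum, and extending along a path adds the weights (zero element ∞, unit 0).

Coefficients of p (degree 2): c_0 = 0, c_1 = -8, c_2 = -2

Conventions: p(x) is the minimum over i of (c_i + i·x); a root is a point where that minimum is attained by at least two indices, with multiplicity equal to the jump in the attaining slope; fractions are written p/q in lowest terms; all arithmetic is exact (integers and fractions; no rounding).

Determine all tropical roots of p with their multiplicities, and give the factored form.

hull edge (i=0, c=0) to (i=1, c=-8): slope -8, span 1
hull edge (i=1, c=-8) to (i=2, c=-2): slope 6, span 1
Factored form: p(x) = -2 ⊗ (x ⊕ (-6)) ⊗ (x ⊕ 8)
Answer: roots = -6 (mult 1), 8 (mult 1)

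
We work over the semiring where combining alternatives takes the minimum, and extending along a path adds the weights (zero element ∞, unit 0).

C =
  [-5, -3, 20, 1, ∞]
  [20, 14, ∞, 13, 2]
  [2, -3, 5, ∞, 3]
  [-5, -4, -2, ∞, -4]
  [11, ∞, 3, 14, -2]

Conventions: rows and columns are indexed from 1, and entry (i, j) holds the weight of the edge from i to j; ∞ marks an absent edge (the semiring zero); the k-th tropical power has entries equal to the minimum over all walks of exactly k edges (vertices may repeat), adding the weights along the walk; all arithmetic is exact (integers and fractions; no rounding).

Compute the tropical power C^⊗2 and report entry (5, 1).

C^⊗2:
  [-10, -8, -1, -4, -3]
  [8, 9, 5, 16, 0]
  [-3, -1, 6, 3, -1]
  [-10, -8, -1, -4, -6]
  [5, 0, 1, 12, -4]
Key observation: the optimum is the walk 5->3->1, with weight 3 + 2 = 5.
Optimal value attained by: walk 5->3->1.
Answer: (C^⊗2)[5][1] = 5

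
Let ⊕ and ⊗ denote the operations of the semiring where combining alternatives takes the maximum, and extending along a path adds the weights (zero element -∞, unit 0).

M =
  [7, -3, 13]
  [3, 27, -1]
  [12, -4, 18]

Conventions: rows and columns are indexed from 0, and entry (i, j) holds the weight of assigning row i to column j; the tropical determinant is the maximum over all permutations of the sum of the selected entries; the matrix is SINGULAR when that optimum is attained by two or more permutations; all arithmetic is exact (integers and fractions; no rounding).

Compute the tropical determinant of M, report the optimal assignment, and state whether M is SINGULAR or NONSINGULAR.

σ = (0, 1, 2): 7 + 27 + 18 = 52
σ = (0, 2, 1): 7 + (-1) + (-4) = 2
σ = (1, 0, 2): (-3) + 3 + 18 = 18
σ = (1, 2, 0): (-3) + (-1) + 12 = 8
σ = (2, 0, 1): 13 + 3 + (-4) = 12
σ = (2, 1, 0): 13 + 27 + 12 = 52
Optimal value attained by: σ = (0, 1, 2).
Answer: det⊕(M) = 52; verdict: SINGULAR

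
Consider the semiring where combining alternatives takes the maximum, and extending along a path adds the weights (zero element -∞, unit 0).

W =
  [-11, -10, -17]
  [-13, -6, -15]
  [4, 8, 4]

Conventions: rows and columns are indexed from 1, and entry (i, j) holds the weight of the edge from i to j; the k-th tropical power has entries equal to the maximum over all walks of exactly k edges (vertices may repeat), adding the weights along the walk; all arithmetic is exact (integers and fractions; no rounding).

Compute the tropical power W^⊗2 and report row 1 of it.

W^⊗2:
  [-13, -9, -13]
  [-11, -7, -11]
  [8, 12, 8]
Answer: row 1 of W^⊗2 = [-13, -9, -13]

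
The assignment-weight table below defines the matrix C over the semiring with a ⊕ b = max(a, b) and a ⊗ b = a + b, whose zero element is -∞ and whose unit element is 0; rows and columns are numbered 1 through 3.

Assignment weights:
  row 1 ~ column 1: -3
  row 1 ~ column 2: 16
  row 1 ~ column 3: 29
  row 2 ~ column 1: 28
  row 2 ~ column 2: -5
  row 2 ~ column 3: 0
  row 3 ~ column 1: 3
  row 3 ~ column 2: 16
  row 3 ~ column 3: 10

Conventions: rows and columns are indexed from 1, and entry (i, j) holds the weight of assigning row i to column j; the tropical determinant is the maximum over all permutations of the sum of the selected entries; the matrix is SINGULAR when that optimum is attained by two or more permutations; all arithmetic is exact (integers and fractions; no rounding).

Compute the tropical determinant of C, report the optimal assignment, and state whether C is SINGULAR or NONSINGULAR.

σ = (1, 2, 3): (-3) + (-5) + 10 = 2
σ = (1, 3, 2): (-3) + 0 + 16 = 13
σ = (2, 1, 3): 16 + 28 + 10 = 54
σ = (2, 3, 1): 16 + 0 + 3 = 19
σ = (3, 1, 2): 29 + 28 + 16 = 73
σ = (3, 2, 1): 29 + (-5) + 3 = 27
Optimal value attained by: σ = (3, 1, 2).
Answer: det⊕(C) = 73; verdict: NONSINGULAR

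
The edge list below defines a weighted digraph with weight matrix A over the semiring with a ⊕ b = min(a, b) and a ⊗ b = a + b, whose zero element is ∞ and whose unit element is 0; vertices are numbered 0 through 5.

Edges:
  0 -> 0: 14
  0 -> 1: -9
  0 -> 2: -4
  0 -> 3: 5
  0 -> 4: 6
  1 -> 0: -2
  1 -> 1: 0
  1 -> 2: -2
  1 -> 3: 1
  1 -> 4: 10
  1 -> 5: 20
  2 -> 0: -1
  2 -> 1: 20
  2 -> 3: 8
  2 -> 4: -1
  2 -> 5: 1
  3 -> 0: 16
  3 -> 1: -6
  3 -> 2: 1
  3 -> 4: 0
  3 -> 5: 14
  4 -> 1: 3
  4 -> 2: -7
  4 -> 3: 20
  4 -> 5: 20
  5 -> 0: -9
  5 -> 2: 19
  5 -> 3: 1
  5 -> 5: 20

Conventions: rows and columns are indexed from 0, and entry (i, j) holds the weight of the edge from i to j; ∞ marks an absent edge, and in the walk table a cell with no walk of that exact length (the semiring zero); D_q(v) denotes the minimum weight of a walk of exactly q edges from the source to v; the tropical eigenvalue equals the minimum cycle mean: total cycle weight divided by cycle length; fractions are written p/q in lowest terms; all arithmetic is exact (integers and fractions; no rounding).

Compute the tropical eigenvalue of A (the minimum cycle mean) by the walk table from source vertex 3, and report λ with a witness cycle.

q=0: [∞, ∞, ∞, 0, ∞, ∞]
q=1: [16, -6, 1, ∞, 0, 14]
q=2: [-8, -6, -8, -5, 0, 2]
q=3: [-9, -17, -12, -5, -9, -7]
q=4: [-19, -18, -19, -16, -13, -11]
q=5: [-20, -28, -23, -17, -20, -18]
q=6: [-30, -29, -30, -27, -24, -22]
Optimal cycle mean attained by: cycle 0->1->0, total (-9) + (-2), length 2.
Answer: λ = -11/2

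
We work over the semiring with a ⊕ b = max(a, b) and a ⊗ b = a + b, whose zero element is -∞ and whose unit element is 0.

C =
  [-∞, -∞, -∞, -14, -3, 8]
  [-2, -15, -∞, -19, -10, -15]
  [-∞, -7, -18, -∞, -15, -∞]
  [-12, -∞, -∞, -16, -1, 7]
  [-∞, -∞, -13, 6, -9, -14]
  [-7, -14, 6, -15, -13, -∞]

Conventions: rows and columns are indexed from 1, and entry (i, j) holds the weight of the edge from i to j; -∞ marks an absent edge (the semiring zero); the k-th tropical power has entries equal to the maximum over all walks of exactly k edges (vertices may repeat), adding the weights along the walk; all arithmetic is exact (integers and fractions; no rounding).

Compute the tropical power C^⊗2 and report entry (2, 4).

C^⊗2:
  [1, -6, 14, 3, -5, -7]
  [-17, -29, -9, -4, -5, 6]
  [-9, -22, -28, -9, -17, -22]
  [0, -7, 13, 5, -6, -4]
  [-6, -20, -8, -3, 5, 13]
  [-16, -1, -12, -7, -9, 1]
Key observation: the optimum is the walk 2->5->4, with weight (-10) + 6 = -4.
Optimal value attained by: walk 2->5->4.
Answer: (C^⊗2)[2][4] = -4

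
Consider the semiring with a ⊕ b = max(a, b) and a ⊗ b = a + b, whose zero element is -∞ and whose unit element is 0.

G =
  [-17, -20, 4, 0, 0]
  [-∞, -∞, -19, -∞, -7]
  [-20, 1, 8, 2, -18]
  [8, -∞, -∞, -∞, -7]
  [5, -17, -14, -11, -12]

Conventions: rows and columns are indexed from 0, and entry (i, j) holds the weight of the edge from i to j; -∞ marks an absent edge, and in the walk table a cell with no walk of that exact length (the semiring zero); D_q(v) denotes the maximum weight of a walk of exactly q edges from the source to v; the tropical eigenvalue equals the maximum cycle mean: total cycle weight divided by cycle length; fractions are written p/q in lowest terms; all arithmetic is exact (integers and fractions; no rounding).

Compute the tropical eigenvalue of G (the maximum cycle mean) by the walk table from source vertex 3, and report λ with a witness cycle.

q=0: [-∞, -∞, -∞, 0, -∞]
q=1: [8, -∞, -∞, -∞, -7]
q=2: [-2, -12, 12, 8, 8]
q=3: [16, 13, 20, 14, 1]
q=4: [22, 21, 28, 22, 16]
q=5: [30, 29, 36, 30, 22]
Optimal cycle mean attained by: cycle 2->2, total 8, length 1.
Answer: λ = 8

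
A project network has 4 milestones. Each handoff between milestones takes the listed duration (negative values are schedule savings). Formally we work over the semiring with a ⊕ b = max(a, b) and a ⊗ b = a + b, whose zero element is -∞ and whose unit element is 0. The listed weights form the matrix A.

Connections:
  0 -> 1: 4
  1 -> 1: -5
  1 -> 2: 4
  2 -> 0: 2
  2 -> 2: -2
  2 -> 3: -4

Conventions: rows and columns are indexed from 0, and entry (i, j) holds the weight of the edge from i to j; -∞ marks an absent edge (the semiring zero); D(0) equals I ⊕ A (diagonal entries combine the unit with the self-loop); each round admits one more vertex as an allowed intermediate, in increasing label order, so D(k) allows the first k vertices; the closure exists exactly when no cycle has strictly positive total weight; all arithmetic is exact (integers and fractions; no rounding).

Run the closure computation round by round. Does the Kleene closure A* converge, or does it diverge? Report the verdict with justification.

D(0):
  [0, 4, -∞, -∞]
  [-∞, 0, 4, -∞]
  [2, -∞, 0, -4]
  [-∞, -∞, -∞, 0]
D(1):
  [0, 4, -∞, -∞]
  [-∞, 0, 4, -∞]
  [2, 6, 0, -4]
  [-∞, -∞, -∞, 0]
Detection: at round 2, diagonal entry (2, 2) turns strictly positive.
Key observation: the cycle 2->0->1->2 has total weight 2 + 4 + 4, which is strictly positive.
Answer: DIVERGES — positive cycle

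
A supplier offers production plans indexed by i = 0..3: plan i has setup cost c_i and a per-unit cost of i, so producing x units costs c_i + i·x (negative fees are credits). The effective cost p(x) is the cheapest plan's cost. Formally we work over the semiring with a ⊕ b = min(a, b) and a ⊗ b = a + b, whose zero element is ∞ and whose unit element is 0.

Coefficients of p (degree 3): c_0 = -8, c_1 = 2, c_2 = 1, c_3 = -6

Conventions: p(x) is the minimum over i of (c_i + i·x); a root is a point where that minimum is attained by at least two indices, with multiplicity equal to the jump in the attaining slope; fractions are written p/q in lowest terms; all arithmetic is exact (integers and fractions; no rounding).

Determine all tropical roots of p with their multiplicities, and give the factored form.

hull edge (i=0, c=-8) to (i=3, c=-6): slope 2/3, span 3
Factored form: p(x) = -6 ⊗ (x ⊕ (-2/3)) ⊗ (x ⊕ (-2/3)) ⊗ (x ⊕ (-2/3))
Answer: roots = -2/3 (mult 3)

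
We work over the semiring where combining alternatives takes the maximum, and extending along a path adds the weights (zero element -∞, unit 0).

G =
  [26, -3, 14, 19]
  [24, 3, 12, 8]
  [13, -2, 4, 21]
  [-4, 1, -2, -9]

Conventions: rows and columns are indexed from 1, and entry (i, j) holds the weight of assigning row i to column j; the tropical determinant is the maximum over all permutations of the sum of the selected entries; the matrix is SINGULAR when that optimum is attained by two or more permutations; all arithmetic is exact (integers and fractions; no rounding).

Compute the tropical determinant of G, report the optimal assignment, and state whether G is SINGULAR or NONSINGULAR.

σ = (1, 2, 3, 4): 26 + 3 + 4 + (-9) = 24
σ = (1, 2, 4, 3): 26 + 3 + 21 + (-2) = 48
σ = (1, 3, 2, 4): 26 + 12 + (-2) + (-9) = 27
σ = (1, 3, 4, 2): 26 + 12 + 21 + 1 = 60
σ = (1, 4, 2, 3): 26 + 8 + (-2) + (-2) = 30
σ = (1, 4, 3, 2): 26 + 8 + 4 + 1 = 39
σ = (2, 1, 3, 4): (-3) + 24 + 4 + (-9) = 16
σ = (2, 1, 4, 3): (-3) + 24 + 21 + (-2) = 40
σ = (2, 3, 1, 4): (-3) + 12 + 13 + (-9) = 13
σ = (2, 3, 4, 1): (-3) + 12 + 21 + (-4) = 26
σ = (2, 4, 1, 3): (-3) + 8 + 13 + (-2) = 16
σ = (2, 4, 3, 1): (-3) + 8 + 4 + (-4) = 5
σ = (3, 1, 2, 4): 14 + 24 + (-2) + (-9) = 27
σ = (3, 1, 4, 2): 14 + 24 + 21 + 1 = 60
σ = (3, 2, 1, 4): 14 + 3 + 13 + (-9) = 21
σ = (3, 2, 4, 1): 14 + 3 + 21 + (-4) = 34
σ = (3, 4, 1, 2): 14 + 8 + 13 + 1 = 36
σ = (3, 4, 2, 1): 14 + 8 + (-2) + (-4) = 16
σ = (4, 1, 2, 3): 19 + 24 + (-2) + (-2) = 39
σ = (4, 1, 3, 2): 19 + 24 + 4 + 1 = 48
σ = (4, 2, 1, 3): 19 + 3 + 13 + (-2) = 33
σ = (4, 2, 3, 1): 19 + 3 + 4 + (-4) = 22
σ = (4, 3, 1, 2): 19 + 12 + 13 + 1 = 45
σ = (4, 3, 2, 1): 19 + 12 + (-2) + (-4) = 25
Optimal value attained by: σ = (1, 3, 4, 2).
Answer: det⊕(G) = 60; verdict: SINGULAR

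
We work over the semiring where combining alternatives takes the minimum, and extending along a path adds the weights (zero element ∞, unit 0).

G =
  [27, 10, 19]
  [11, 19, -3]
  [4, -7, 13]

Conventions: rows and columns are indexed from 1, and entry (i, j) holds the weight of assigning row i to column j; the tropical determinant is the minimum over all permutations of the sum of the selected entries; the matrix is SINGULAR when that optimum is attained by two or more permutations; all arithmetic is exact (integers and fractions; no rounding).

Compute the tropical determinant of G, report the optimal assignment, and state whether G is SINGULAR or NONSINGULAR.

σ = (1, 2, 3): 27 + 19 + 13 = 59
σ = (1, 3, 2): 27 + (-3) + (-7) = 17
σ = (2, 1, 3): 10 + 11 + 13 = 34
σ = (2, 3, 1): 10 + (-3) + 4 = 11
σ = (3, 1, 2): 19 + 11 + (-7) = 23
σ = (3, 2, 1): 19 + 19 + 4 = 42
Optimal value attained by: σ = (2, 3, 1).
Answer: det⊕(G) = 11; verdict: NONSINGULAR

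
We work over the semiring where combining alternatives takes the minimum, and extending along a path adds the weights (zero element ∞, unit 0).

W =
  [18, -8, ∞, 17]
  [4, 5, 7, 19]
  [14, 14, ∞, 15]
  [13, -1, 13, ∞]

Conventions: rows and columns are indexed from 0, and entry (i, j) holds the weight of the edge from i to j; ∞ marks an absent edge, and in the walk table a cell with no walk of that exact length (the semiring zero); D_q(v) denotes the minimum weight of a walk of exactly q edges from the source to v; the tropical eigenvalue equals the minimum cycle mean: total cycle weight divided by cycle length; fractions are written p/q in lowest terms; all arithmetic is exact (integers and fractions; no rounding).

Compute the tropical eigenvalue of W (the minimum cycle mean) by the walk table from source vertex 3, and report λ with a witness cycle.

q=0: [∞, ∞, ∞, 0]
q=1: [13, -1, 13, ∞]
q=2: [3, 4, 6, 18]
q=3: [8, -5, 11, 20]
q=4: [-1, 0, 2, 14]
Optimal cycle mean attained by: cycle 0->1->0, total (-8) + 4, length 2.
Answer: λ = -2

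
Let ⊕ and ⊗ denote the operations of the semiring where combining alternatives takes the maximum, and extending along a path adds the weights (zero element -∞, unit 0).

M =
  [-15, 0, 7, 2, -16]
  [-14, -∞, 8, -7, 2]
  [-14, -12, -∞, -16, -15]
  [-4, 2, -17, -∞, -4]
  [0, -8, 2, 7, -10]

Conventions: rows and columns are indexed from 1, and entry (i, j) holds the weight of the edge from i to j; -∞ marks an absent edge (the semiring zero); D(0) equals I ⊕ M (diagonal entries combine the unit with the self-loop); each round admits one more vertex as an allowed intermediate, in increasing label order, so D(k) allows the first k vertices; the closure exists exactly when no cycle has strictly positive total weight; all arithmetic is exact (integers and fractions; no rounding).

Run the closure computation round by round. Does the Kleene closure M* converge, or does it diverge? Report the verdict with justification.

D(0):
  [0, 0, 7, 2, -16]
  [-14, 0, 8, -7, 2]
  [-14, -12, 0, -16, -15]
  [-4, 2, -17, 0, -4]
  [0, -8, 2, 7, 0]
D(1):
  [0, 0, 7, 2, -16]
  [-14, 0, 8, -7, 2]
  [-14, -12, 0, -12, -15]
  [-4, 2, 3, 0, -4]
  [0, 0, 7, 7, 0]
Detection: at round 2, diagonal entry (5, 5) turns strictly positive.
Key observation: the cycle 5->1->2->5 has total weight 0 + 0 + 2, which is strictly positive.
Answer: DIVERGES — positive cycle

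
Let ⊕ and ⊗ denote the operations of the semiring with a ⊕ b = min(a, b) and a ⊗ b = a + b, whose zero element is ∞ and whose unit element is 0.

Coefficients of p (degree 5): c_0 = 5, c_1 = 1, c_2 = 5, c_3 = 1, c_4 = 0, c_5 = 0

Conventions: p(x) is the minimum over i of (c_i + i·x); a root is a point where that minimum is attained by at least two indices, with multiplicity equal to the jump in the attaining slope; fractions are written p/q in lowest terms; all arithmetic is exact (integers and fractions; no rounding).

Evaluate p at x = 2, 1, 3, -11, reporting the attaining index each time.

p(2) = min(5+0·2=5, 1+1·2=3, 5+2·2=9, 1+3·2=7, 0+4·2=8, 0+5·2=10) = 3 (attained by i=1)
p(1) = min(5+0·1=5, 1+1·1=2, 5+2·1=7, 1+3·1=4, 0+4·1=4, 0+5·1=5) = 2 (attained by i=1)
p(3) = min(5+0·3=5, 1+1·3=4, 5+2·3=11, 1+3·3=10, 0+4·3=12, 0+5·3=15) = 4 (attained by i=1)
p(-11) = min(5+0·(-11)=5, 1+1·(-11)=-10, 5+2·(-11)=-17, 1+3·(-11)=-32, 0+4·(-11)=-44, 0+5·(-11)=-55) = -55 (attained by i=5)
Answer: p(2) = 3; p(1) = 2; p(3) = 4; p(-11) = -55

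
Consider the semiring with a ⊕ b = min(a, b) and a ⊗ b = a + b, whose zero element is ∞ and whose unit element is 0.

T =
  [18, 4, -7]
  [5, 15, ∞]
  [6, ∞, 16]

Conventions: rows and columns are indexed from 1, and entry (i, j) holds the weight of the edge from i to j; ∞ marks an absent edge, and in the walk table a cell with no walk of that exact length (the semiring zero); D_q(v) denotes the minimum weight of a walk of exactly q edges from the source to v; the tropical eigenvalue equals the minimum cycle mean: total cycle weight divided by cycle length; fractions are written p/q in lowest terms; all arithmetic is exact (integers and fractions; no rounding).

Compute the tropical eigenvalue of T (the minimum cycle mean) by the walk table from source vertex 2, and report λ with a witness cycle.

q=0: [∞, 0, ∞]
q=1: [5, 15, ∞]
q=2: [20, 9, -2]
q=3: [4, 24, 13]
Optimal cycle mean attained by: cycle 1->3->1, total (-7) + 6, length 2.
Answer: λ = -1/2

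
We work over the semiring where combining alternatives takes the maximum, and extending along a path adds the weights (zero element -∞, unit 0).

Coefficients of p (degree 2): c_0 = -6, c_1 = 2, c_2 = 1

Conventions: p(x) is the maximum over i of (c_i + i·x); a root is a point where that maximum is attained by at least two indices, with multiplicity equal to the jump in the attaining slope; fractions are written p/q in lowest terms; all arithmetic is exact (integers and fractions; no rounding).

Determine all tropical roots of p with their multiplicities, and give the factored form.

hull edge (i=0, c=-6) to (i=1, c=2): slope 8, span 1
hull edge (i=1, c=2) to (i=2, c=1): slope -1, span 1
Factored form: p(x) = 1 ⊗ (x ⊕ (-8)) ⊗ (x ⊕ 1)
Answer: roots = -8 (mult 1), 1 (mult 1)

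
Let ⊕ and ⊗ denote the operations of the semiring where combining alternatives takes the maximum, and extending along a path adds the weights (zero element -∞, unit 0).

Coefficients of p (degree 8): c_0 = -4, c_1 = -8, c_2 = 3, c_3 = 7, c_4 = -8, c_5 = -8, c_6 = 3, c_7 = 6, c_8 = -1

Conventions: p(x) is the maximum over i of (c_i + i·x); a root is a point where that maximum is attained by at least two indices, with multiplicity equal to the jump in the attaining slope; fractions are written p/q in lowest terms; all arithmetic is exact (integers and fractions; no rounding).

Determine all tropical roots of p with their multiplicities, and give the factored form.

hull edge (i=0, c=-4) to (i=3, c=7): slope 11/3, span 3
hull edge (i=3, c=7) to (i=7, c=6): slope -1/4, span 4
hull edge (i=7, c=6) to (i=8, c=-1): slope -7, span 1
Factored form: p(x) = -1 ⊗ (x ⊕ (-11/3)) ⊗ (x ⊕ (-11/3)) ⊗ (x ⊕ (-11/3)) ⊗ (x ⊕ 1/4) ⊗ (x ⊕ 1/4) ⊗ (x ⊕ 1/4) ⊗ (x ⊕ 1/4) ⊗ (x ⊕ 7)
Answer: roots = -11/3 (mult 3), 1/4 (mult 4), 7 (mult 1)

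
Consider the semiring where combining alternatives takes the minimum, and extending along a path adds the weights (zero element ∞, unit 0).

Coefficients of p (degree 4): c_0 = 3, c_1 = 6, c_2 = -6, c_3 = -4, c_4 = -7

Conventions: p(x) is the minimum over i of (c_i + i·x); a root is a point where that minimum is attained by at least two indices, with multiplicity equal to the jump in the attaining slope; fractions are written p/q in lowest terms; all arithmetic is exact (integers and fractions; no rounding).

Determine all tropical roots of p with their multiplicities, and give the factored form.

hull edge (i=0, c=3) to (i=2, c=-6): slope -9/2, span 2
hull edge (i=2, c=-6) to (i=4, c=-7): slope -1/2, span 2
Factored form: p(x) = -7 ⊗ (x ⊕ 1/2) ⊗ (x ⊕ 1/2) ⊗ (x ⊕ 9/2) ⊗ (x ⊕ 9/2)
Answer: roots = 1/2 (mult 2), 9/2 (mult 2)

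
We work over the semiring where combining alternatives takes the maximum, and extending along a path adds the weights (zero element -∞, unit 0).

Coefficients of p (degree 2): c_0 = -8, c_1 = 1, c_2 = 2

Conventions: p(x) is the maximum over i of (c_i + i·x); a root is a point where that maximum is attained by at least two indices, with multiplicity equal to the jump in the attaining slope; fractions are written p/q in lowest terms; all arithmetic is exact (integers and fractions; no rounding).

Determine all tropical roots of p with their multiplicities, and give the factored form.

hull edge (i=0, c=-8) to (i=1, c=1): slope 9, span 1
hull edge (i=1, c=1) to (i=2, c=2): slope 1, span 1
Factored form: p(x) = 2 ⊗ (x ⊕ (-9)) ⊗ (x ⊕ (-1))
Answer: roots = -9 (mult 1), -1 (mult 1)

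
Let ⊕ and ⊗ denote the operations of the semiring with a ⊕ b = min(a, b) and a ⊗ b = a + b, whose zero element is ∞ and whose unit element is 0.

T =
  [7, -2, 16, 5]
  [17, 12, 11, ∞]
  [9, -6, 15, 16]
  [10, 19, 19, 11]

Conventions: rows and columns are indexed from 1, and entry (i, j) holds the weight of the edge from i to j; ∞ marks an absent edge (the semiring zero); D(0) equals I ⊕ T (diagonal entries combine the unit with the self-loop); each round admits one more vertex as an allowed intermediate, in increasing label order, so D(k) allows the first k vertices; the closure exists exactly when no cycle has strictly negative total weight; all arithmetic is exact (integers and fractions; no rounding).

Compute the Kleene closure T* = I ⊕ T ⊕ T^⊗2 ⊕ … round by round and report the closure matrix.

D(0):
  [0, -2, 16, 5]
  [17, 0, 11, ∞]
  [9, -6, 0, 16]
  [10, 19, 19, 0]
D(1):
  [0, -2, 16, 5]
  [17, 0, 11, 22]
  [9, -6, 0, 14]
  [10, 8, 19, 0]
D(2):
  [0, -2, 9, 5]
  [17, 0, 11, 22]
  [9, -6, 0, 14]
  [10, 8, 19, 0]
D(3):
  [0, -2, 9, 5]
  [17, 0, 11, 22]
  [9, -6, 0, 14]
  [10, 8, 19, 0]
D(4):
  [0, -2, 9, 5]
  [17, 0, 11, 22]
  [9, -6, 0, 14]
  [10, 8, 19, 0]
Answer: T* = [[0, -2, 9, 5], [17, 0, 11, 22], [9, -6, 0, 14], [10, 8, 19, 0]]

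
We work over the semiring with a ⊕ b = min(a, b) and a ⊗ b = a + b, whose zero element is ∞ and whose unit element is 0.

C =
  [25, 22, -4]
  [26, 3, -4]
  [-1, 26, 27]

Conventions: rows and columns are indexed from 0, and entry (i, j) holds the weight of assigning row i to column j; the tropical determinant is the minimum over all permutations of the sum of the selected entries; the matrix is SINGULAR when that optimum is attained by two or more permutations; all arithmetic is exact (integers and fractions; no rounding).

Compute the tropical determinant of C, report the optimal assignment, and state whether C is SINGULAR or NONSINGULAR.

σ = (0, 1, 2): 25 + 3 + 27 = 55
σ = (0, 2, 1): 25 + (-4) + 26 = 47
σ = (1, 0, 2): 22 + 26 + 27 = 75
σ = (1, 2, 0): 22 + (-4) + (-1) = 17
σ = (2, 0, 1): (-4) + 26 + 26 = 48
σ = (2, 1, 0): (-4) + 3 + (-1) = -2
Optimal value attained by: σ = (2, 1, 0).
Answer: det⊕(C) = -2; verdict: NONSINGULAR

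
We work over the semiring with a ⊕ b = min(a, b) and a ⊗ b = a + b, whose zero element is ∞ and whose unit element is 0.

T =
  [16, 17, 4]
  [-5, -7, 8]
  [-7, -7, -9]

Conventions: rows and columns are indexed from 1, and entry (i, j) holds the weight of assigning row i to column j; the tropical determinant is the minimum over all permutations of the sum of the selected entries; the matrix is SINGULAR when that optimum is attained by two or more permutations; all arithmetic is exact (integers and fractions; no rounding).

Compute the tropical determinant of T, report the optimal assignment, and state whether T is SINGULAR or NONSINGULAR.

σ = (1, 2, 3): 16 + (-7) + (-9) = 0
σ = (1, 3, 2): 16 + 8 + (-7) = 17
σ = (2, 1, 3): 17 + (-5) + (-9) = 3
σ = (2, 3, 1): 17 + 8 + (-7) = 18
σ = (3, 1, 2): 4 + (-5) + (-7) = -8
σ = (3, 2, 1): 4 + (-7) + (-7) = -10
Optimal value attained by: σ = (3, 2, 1).
Answer: det⊕(T) = -10; verdict: NONSINGULAR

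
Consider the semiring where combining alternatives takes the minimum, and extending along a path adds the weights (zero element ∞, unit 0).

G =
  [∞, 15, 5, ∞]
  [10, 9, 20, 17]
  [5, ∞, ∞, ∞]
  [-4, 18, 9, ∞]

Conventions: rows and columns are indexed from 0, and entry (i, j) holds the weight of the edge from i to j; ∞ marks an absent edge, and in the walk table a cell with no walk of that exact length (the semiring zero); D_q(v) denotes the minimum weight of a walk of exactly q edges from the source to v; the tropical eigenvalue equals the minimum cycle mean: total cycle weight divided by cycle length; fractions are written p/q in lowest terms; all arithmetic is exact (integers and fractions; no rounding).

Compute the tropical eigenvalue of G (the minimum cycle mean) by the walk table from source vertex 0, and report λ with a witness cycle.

q=0: [0, ∞, ∞, ∞]
q=1: [∞, 15, 5, ∞]
q=2: [10, 24, 35, 32]
q=3: [28, 25, 15, 41]
q=4: [20, 34, 33, 42]
Optimal cycle mean attained by: cycle 0->2->0, total 5 + 5, length 2.
Answer: λ = 5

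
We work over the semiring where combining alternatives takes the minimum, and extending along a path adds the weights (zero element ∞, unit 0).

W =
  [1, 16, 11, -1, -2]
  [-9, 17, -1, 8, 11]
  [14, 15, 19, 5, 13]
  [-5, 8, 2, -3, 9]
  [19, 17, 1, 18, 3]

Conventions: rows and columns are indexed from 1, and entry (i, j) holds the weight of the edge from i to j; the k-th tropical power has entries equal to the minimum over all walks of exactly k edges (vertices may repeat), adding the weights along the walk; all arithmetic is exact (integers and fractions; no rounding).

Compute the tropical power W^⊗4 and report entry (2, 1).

W^⊗2:
  [-6, 7, -1, -4, -1]
  [-8, 7, 2, -10, -11]
  [0, 13, 7, 2, 12]
  [-8, 5, -1, -6, -7]
  [8, 16, 4, 6, 6]
W^⊗3:
  [-9, 4, -2, -7, -8]
  [-15, -2, -10, -13, -10]
  [-3, 10, 4, -1, -2]
  [-11, 2, -6, -9, -10]
  [1, 14, 7, 3, 6]
W^⊗4:
  [-12, 1, -7, -10, -11]
  [-18, -5, -11, -16, -17]
  [-6, 7, -1, -4, -5]
  [-14, -1, -9, -12, -13]
  [-2, 11, 5, 0, -1]
Key observation: the optimum is the walk 2->1->4->4->1, with weight (-9) + (-1) + (-3) + (-5) = -18.
Optimal value attained by: walk 2->1->4->4->1.
Answer: (W^⊗4)[2][1] = -18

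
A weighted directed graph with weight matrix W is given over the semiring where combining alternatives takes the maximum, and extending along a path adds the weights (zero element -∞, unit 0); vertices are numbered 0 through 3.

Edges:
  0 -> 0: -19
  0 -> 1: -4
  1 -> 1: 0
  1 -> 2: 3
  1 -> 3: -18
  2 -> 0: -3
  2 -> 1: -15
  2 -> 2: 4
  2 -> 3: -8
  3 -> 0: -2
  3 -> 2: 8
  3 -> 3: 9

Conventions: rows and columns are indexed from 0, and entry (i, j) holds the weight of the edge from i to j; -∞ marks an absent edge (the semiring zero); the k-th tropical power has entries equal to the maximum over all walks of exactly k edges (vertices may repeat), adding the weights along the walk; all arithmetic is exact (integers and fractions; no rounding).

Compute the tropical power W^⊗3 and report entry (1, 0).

W^⊗2:
  [-38, -4, -1, -22]
  [0, 0, 7, -5]
  [1, -7, 8, 1]
  [7, -6, 17, 18]
W^⊗3:
  [-4, -4, 3, -9]
  [4, 0, 11, 4]
  [5, -3, 12, 10]
  [16, 3, 26, 27]
Key observation: the optimum is the walk 1->2->2->0, with weight 3 + 4 + (-3) = 4.
Optimal value attained by: walk 1->2->2->0.
Answer: (W^⊗3)[1][0] = 4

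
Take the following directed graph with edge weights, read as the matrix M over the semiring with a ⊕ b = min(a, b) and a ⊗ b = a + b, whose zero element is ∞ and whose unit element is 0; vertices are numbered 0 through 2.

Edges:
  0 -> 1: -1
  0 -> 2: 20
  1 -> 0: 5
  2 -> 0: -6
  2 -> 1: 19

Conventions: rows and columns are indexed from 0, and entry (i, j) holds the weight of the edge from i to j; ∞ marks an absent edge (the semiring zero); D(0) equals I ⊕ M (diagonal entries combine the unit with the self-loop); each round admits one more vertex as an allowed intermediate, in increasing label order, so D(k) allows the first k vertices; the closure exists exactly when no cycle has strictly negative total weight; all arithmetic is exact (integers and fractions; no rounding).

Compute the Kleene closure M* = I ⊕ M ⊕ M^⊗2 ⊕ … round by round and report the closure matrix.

D(0):
  [0, -1, 20]
  [5, 0, ∞]
  [-6, 19, 0]
D(1):
  [0, -1, 20]
  [5, 0, 25]
  [-6, -7, 0]
D(2):
  [0, -1, 20]
  [5, 0, 25]
  [-6, -7, 0]
D(3):
  [0, -1, 20]
  [5, 0, 25]
  [-6, -7, 0]
Answer: M* = [[0, -1, 20], [5, 0, 25], [-6, -7, 0]]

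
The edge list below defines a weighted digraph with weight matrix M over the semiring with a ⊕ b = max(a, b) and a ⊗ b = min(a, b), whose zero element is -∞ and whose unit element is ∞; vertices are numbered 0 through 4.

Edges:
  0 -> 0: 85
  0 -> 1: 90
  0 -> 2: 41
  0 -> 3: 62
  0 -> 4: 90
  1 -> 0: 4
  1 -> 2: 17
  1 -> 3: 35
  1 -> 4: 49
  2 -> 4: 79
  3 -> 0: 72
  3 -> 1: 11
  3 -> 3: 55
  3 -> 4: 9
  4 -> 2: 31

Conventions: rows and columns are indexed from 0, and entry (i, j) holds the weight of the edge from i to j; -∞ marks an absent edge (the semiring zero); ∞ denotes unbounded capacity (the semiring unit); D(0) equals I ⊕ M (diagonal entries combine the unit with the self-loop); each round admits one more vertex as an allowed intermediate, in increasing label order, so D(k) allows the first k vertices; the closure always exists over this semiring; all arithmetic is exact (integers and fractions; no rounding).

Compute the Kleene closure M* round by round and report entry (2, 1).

D(0):
  [∞, 90, 41, 62, 90]
  [4, ∞, 17, 35, 49]
  [-∞, -∞, ∞, -∞, 79]
  [72, 11, -∞, ∞, 9]
  [-∞, -∞, 31, -∞, ∞]
D(1):
  [∞, 90, 41, 62, 90]
  [4, ∞, 17, 35, 49]
  [-∞, -∞, ∞, -∞, 79]
  [72, 72, 41, ∞, 72]
  [-∞, -∞, 31, -∞, ∞]
D(2):
  [∞, 90, 41, 62, 90]
  [4, ∞, 17, 35, 49]
  [-∞, -∞, ∞, -∞, 79]
  [72, 72, 41, ∞, 72]
  [-∞, -∞, 31, -∞, ∞]
D(3):
  [∞, 90, 41, 62, 90]
  [4, ∞, 17, 35, 49]
  [-∞, -∞, ∞, -∞, 79]
  [72, 72, 41, ∞, 72]
  [-∞, -∞, 31, -∞, ∞]
D(4):
  [∞, 90, 41, 62, 90]
  [35, ∞, 35, 35, 49]
  [-∞, -∞, ∞, -∞, 79]
  [72, 72, 41, ∞, 72]
  [-∞, -∞, 31, -∞, ∞]
D(5):
  [∞, 90, 41, 62, 90]
  [35, ∞, 35, 35, 49]
  [-∞, -∞, ∞, -∞, 79]
  [72, 72, 41, ∞, 72]
  [-∞, -∞, 31, -∞, ∞]
Answer: M*[2][1] = -∞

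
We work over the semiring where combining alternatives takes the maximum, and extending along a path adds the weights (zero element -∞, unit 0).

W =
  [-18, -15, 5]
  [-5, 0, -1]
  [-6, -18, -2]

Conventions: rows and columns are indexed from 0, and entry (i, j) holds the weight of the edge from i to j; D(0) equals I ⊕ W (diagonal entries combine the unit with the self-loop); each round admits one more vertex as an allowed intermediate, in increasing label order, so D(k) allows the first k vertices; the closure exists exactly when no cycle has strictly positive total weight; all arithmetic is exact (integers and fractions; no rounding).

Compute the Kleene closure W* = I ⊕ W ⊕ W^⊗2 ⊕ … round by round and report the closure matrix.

D(0):
  [0, -15, 5]
  [-5, 0, -1]
  [-6, -18, 0]
D(1):
  [0, -15, 5]
  [-5, 0, 0]
  [-6, -18, 0]
D(2):
  [0, -15, 5]
  [-5, 0, 0]
  [-6, -18, 0]
D(3):
  [0, -13, 5]
  [-5, 0, 0]
  [-6, -18, 0]
Answer: W* = [[0, -13, 5], [-5, 0, 0], [-6, -18, 0]]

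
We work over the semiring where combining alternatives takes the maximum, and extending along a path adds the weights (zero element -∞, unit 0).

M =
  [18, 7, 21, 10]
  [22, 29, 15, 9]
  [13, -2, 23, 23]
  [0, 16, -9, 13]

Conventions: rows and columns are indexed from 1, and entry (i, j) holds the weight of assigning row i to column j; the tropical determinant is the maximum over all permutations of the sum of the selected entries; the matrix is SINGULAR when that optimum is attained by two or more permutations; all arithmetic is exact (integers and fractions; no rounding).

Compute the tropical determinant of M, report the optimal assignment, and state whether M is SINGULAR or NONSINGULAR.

σ = (1, 2, 3, 4): 18 + 29 + 23 + 13 = 83
σ = (1, 2, 4, 3): 18 + 29 + 23 + (-9) = 61
σ = (1, 3, 2, 4): 18 + 15 + (-2) + 13 = 44
σ = (1, 3, 4, 2): 18 + 15 + 23 + 16 = 72
σ = (1, 4, 2, 3): 18 + 9 + (-2) + (-9) = 16
σ = (1, 4, 3, 2): 18 + 9 + 23 + 16 = 66
σ = (2, 1, 3, 4): 7 + 22 + 23 + 13 = 65
σ = (2, 1, 4, 3): 7 + 22 + 23 + (-9) = 43
σ = (2, 3, 1, 4): 7 + 15 + 13 + 13 = 48
σ = (2, 3, 4, 1): 7 + 15 + 23 + 0 = 45
σ = (2, 4, 1, 3): 7 + 9 + 13 + (-9) = 20
σ = (2, 4, 3, 1): 7 + 9 + 23 + 0 = 39
σ = (3, 1, 2, 4): 21 + 22 + (-2) + 13 = 54
σ = (3, 1, 4, 2): 21 + 22 + 23 + 16 = 82
σ = (3, 2, 1, 4): 21 + 29 + 13 + 13 = 76
σ = (3, 2, 4, 1): 21 + 29 + 23 + 0 = 73
σ = (3, 4, 1, 2): 21 + 9 + 13 + 16 = 59
σ = (3, 4, 2, 1): 21 + 9 + (-2) + 0 = 28
σ = (4, 1, 2, 3): 10 + 22 + (-2) + (-9) = 21
σ = (4, 1, 3, 2): 10 + 22 + 23 + 16 = 71
σ = (4, 2, 1, 3): 10 + 29 + 13 + (-9) = 43
σ = (4, 2, 3, 1): 10 + 29 + 23 + 0 = 62
σ = (4, 3, 1, 2): 10 + 15 + 13 + 16 = 54
σ = (4, 3, 2, 1): 10 + 15 + (-2) + 0 = 23
Optimal value attained by: σ = (1, 2, 3, 4).
Answer: det⊕(M) = 83; verdict: NONSINGULAR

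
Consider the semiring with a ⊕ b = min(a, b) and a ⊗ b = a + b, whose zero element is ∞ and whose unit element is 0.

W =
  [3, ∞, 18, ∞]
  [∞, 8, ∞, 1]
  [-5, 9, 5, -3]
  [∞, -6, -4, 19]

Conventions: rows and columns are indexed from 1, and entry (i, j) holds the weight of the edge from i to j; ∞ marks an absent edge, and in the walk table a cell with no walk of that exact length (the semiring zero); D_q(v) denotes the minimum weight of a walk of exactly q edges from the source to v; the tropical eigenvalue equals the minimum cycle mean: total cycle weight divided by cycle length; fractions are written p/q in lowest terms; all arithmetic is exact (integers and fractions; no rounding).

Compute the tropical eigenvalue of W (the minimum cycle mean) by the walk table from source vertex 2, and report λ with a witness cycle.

q=0: [∞, 0, ∞, ∞]
q=1: [∞, 8, ∞, 1]
q=2: [∞, -5, -3, 9]
q=3: [-8, 3, 2, -6]
q=4: [-5, -12, -10, -1]
Optimal cycle mean attained by: cycle 3->4->3, total (-3) + (-4), length 2.
Answer: λ = -7/2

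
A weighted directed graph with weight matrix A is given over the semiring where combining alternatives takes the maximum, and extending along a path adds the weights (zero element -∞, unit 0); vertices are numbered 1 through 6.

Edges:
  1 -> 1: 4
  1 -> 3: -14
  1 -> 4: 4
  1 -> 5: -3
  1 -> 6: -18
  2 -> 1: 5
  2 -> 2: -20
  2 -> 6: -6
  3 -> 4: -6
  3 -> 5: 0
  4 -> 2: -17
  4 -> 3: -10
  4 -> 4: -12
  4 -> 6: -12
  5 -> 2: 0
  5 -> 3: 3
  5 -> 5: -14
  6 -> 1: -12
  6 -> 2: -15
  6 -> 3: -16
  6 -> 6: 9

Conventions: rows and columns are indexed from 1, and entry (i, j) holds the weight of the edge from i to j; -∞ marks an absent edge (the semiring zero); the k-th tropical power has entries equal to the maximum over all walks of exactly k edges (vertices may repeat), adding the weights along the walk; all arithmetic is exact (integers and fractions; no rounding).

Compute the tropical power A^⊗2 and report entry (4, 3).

A^⊗2:
  [8, -3, 0, 8, 1, -8]
  [9, -21, -9, 9, 2, 3]
  [-∞, 0, 3, -18, -14, -18]
  [-12, -27, -22, -16, -10, -3]
  [5, -14, -11, -3, 3, -6]
  [-3, -6, -7, -8, -15, 18]
Key observation: the optimum is the walk 4->4->3, with weight (-12) + (-10) = -22.
Optimal value attained by: walk 4->4->3.
Answer: (A^⊗2)[4][3] = -22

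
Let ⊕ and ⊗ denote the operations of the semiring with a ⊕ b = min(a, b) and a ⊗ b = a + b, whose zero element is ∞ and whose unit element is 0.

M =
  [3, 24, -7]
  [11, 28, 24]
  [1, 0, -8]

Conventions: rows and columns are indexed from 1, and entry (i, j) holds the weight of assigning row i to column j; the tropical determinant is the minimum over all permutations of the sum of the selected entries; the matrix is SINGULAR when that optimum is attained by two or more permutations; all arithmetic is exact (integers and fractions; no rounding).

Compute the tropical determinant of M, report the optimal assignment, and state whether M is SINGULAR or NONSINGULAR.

σ = (1, 2, 3): 3 + 28 + (-8) = 23
σ = (1, 3, 2): 3 + 24 + 0 = 27
σ = (2, 1, 3): 24 + 11 + (-8) = 27
σ = (2, 3, 1): 24 + 24 + 1 = 49
σ = (3, 1, 2): (-7) + 11 + 0 = 4
σ = (3, 2, 1): (-7) + 28 + 1 = 22
Optimal value attained by: σ = (3, 1, 2).
Answer: det⊕(M) = 4; verdict: NONSINGULAR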